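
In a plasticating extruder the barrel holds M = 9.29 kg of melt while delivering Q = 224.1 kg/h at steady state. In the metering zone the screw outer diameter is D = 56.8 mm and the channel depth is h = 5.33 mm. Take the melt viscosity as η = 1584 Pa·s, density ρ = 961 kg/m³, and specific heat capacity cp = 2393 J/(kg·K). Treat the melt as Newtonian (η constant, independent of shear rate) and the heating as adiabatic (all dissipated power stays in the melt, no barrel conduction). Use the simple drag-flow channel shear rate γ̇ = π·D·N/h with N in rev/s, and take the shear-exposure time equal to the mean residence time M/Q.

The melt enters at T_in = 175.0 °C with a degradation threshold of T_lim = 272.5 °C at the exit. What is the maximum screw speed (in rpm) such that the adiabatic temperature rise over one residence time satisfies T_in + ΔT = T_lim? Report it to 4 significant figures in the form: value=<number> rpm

value=55.20 rpm

Convert throughput: Q = 224.1 kg/h = 224.1/3600 = 0.06225 kg/s
t_res = M / Q_s = 9.29 ÷ 0.06225 = 149.237 s
D = 56.8 mm = 0.0568 m;  h = 5.33 mm = 0.00533 m
ΔT_a = T_lim − T_in = 272.5 − 175.0 = 97.5 K
Invert ΔT = ηγ̇²t_res/(ρcp) for γ̇: γ̇_max² = ΔT_a ρ cp / (η t_res) = 97.5·961·2393 / (1584·149.237) = 948.504 s⁻²
Take the square root: γ̇_max = √(948.504) = 30.7978 s⁻¹
N_max = γ̇_max·h / (π·D) = 30.7978 · 0.00533 / (π · 0.0568) = 0.919917 rev/s = 55.195 rpm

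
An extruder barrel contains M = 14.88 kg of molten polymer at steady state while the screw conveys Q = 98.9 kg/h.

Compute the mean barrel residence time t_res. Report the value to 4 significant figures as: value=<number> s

Convert throughput: Q = 98.9 kg/h = 98.9/3600 = 0.0274722 kg/s
t_res = M / Q_s = 14.88 / 0.0274722 = 541.638 s

value=541.6 s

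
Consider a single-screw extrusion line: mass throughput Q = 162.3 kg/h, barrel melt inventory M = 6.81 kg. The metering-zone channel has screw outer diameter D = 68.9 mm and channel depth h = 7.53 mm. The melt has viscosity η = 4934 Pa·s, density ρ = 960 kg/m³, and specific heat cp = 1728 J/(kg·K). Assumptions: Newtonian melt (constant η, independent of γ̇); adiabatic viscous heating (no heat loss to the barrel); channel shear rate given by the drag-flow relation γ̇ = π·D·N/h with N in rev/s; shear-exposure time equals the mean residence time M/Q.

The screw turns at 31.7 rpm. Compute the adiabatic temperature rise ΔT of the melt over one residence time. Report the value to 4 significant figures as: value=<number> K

Throughput in SI: Q_s = 162.3 kg/h ÷ 3600 s/h = 0.0450833 kg/s
t_res = M / Q_s = 6.81 / 0.0450833 = 151.054 s
D = 68.9 mm = 0.0689 m;  h = 7.53 mm = 0.00753 m;  N = 31.7 rpm / 60 = 0.528333 rev/s
γ̇ = π D N / h = (π)(0.0689)(0.528333) / 0.00753 = 15.1874 s⁻¹
ΔT = η·γ̇²·t_res / (ρ·cp) = 4934 · (15.1874)² · 151.054 / (960 · 1728) = 103.629 K

value=103.6 K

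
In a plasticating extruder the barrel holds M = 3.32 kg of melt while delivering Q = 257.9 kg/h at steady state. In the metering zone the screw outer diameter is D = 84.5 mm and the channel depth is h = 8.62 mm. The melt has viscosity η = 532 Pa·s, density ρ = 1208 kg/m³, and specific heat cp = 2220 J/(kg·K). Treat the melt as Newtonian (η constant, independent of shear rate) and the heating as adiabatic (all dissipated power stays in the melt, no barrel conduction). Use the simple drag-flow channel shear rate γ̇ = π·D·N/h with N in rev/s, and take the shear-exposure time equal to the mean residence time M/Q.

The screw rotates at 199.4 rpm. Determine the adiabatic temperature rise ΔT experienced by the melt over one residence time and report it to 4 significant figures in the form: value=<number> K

Throughput in SI: Q_s = 257.9 kg/h ÷ 3600 s/h = 0.0716389 kg/s
Mean residence time: t_res = M/Q_s = 3.32 kg / 0.0716389 kg/s = 46.3435 s
Convert to SI: D = 0.0845 m, h = 0.00862 m, N = 199.4/60 = 3.32333 rev/s
γ̇ = π D N / h = (π)(0.0845)(3.32333) / 0.00862 = 102.347 s⁻¹
ΔT = η·γ̇²·t_res/(ρ·cp) = [532 × 102.347² × 46.3435] / [1208 × 2220] = 96.3002 K

value=96.30 K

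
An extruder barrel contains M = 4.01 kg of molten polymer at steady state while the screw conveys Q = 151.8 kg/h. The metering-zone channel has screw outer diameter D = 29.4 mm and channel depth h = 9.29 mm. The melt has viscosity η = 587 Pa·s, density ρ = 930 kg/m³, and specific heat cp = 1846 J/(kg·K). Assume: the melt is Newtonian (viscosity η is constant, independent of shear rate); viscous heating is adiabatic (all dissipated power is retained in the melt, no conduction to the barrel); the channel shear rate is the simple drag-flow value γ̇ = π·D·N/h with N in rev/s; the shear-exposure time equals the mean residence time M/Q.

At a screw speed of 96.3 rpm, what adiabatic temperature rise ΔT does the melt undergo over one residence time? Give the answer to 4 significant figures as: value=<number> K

Q_s = Q / 3600 = 151.8 / 3600 = 0.0421667 kg/s
t_res = M / Q_s = 4.01 ÷ 0.0421667 = 95.0988 s
Geometry in metres: D = 29.4 mm → 0.0294 m, h = 9.29 mm → 0.00929 m; screw speed N = 96.3 rpm = 1.605 rev/s
Shear rate: γ̇ = πDN/h = π·0.0294·1.605/0.00929 = 15.9572 s⁻¹
ΔT = η·γ̇²·t_res/(ρ·cp) = [587 × 15.9572² × 95.0988] / [930 × 1846] = 8.27964 K

value=8.280 K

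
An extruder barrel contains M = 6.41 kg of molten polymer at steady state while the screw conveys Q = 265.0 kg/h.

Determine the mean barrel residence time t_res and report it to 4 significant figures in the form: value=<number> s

Convert throughput: Q = 265.0 kg/h = 265.0/3600 = 0.0736111 kg/s
t_res = M / Q_s = 6.41 ÷ 0.0736111 = 87.0792 s

value=87.08 s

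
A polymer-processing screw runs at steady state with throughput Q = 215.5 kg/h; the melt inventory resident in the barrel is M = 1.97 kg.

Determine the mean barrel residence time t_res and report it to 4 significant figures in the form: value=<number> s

Q_s = Q / 3600 = 215.5 / 3600 = 0.0598611 kg/s
Mean residence time: t_res = M/Q_s = 1.97 kg / 0.0598611 kg/s = 32.9095 s

value=32.91 s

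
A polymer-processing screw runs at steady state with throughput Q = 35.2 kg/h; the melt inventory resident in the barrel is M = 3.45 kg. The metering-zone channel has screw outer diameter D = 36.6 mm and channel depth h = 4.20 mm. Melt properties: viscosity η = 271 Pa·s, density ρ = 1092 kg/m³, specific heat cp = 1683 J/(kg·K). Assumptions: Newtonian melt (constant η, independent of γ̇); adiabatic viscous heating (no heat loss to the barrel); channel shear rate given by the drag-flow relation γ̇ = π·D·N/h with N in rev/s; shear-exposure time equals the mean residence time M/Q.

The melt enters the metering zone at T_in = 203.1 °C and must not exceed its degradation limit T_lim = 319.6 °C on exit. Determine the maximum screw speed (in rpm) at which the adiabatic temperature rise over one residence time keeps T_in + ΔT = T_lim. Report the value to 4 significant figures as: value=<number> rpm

value=103.7 rpm

Q_s = Q / 3600 = 35.2 / 3600 = 0.00977778 kg/s
Mean residence time: t_res = M/Q_s = 3.45 kg / 0.00977778 kg/s = 352.841 s
Geometry in SI: D = 36.6 mm → 0.0366 m, h = 4.20 mm → 0.0042 m
Allowable rise: ΔT_a = T_lim − T_in = 319.6 − 203.1 = 116.5 K
γ̇_max² = ΔT_a·ρ·cp / (η·t_res) = [116.5 × 1092 × 1683] / [271 × 352.841] = 2239.16 s⁻²
γ̇_max = sqrt(2239.16) = 47.3197 s⁻¹
Solve γ̇ = πDN/h for N: N_max = γ̇_max·h/(π·D) = 47.3197 × 0.0042 / (π × 0.0366) = 1.72846 rev/s = 103.708 rpm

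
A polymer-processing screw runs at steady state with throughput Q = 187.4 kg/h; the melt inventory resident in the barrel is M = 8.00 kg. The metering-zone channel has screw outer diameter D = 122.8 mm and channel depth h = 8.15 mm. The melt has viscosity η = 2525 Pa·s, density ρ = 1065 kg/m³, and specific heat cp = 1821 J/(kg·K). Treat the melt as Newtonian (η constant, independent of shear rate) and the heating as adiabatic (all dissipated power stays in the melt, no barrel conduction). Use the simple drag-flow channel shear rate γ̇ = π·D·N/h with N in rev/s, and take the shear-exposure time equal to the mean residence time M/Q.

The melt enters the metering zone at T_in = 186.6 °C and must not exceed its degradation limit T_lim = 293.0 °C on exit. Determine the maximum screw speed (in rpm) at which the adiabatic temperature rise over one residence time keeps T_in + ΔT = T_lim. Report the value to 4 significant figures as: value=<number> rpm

Q_s = Q / 3600 = 187.4 / 3600 = 0.0520556 kg/s
Mean residence time: t_res = M/Q_s = 8.00 kg / 0.0520556 kg/s = 153.682 s
Geometry in SI: D = 122.8 mm → 0.1228 m, h = 8.15 mm → 0.00815 m
ΔT_a = T_lim − T_in = 293.0 − 186.6 = 106.4 K
Invert ΔT = ηγ̇²t_res/(ρcp) for γ̇: γ̇_max² = ΔT_a ρ cp / (η t_res) = 106.4·1065·1821 / (2525·153.682) = 531.762 s⁻²
γ̇_max = √531.762 = 23.06 s⁻¹
Solve γ̇ = πDN/h for N: N_max = γ̇_max·h/(π·D) = 23.06 × 0.00815 / (π × 0.1228) = 0.487156 rev/s = 29.2293 rpm

value=29.23 rpm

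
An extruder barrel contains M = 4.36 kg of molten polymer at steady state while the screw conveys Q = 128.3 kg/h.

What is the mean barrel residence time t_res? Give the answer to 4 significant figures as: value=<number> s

Q_s = Q / 3600 = 128.3 / 3600 = 0.0356389 kg/s
t_res = M / Q_s = 4.36 / 0.0356389 = 122.338 s

value=122.3 s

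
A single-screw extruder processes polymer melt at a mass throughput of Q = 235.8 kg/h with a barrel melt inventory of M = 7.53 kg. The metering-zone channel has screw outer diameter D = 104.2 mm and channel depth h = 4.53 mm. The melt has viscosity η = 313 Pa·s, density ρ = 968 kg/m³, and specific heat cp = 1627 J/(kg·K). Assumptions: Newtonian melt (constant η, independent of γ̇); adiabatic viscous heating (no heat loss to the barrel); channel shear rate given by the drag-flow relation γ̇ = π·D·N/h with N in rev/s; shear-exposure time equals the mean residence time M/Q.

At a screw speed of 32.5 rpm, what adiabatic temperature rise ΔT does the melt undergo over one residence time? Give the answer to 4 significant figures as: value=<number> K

Q_s = Q / 3600 = 235.8 / 3600 = 0.0655 kg/s
Mean residence time: t_res = M/Q_s = 7.53 kg / 0.0655 kg/s = 114.962 s
Convert to SI: D = 0.1042 m, h = 0.00453 m, N = 32.5/60 = 0.541667 rev/s
γ̇ = π·D·N / h = π · 0.1042 · 0.541667 / 0.00453 = 39.1428 s⁻¹
ΔT = η·γ̇²·t_res/(ρ·cp) = [313 × 39.1428² × 114.962] / [968 × 1627] = 35.0056 K

value=35.01 K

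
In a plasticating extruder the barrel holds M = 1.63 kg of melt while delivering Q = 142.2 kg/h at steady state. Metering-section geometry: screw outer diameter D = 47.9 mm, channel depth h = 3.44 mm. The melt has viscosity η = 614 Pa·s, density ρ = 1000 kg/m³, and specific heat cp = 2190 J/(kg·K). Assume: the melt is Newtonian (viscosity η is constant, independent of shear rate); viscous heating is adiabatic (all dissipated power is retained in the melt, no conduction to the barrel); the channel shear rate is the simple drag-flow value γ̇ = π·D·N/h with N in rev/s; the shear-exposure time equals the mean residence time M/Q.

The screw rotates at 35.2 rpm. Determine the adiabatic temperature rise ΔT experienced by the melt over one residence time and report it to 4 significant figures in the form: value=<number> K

Q_s = Q / 3600 = 142.2 / 3600 = 0.0395 kg/s
t_res = M / Q_s = 1.63 / 0.0395 = 41.2658 s
D = 47.9 mm = 0.0479 m;  h = 3.44 mm = 0.00344 m;  N = 35.2 rpm / 60 = 0.586667 rev/s
γ̇ = π·D·N / h = π · 0.0479 · 0.586667 / 0.00344 = 25.6636 s⁻¹
Adiabatic rise: ΔT = η γ̇² t_res / (ρ cp) = 614·(25.6636)²·41.2658 / (1000·2190) = 7.61994 K

value=7.620 K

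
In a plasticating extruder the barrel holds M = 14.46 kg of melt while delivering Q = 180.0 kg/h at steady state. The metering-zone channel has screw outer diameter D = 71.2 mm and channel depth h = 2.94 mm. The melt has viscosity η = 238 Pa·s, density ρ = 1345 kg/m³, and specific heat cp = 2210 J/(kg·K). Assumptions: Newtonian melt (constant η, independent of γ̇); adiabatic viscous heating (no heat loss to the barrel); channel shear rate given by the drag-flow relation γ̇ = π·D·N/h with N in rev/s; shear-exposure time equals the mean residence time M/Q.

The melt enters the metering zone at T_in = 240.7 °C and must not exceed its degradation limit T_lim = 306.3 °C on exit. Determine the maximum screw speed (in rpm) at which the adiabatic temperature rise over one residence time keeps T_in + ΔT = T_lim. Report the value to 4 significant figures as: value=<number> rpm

value=41.97 rpm

Convert throughput: Q = 180.0 kg/h = 180.0/3600 = 0.05 kg/s
t_res = M / Q_s = 14.46 / 0.05 = 289.2 s
Geometry in SI: D = 71.2 mm → 0.0712 m, h = 2.94 mm → 0.00294 m
Allowable rise: ΔT_a = T_lim − T_in = 306.3 − 240.7 = 65.6 K
Invert ΔT = ηγ̇²t_res/(ρcp) for γ̇: γ̇_max² = ΔT_a ρ cp / (η t_res) = 65.6·1345·2210 / (238·289.2) = 2832.98 s⁻²
γ̇_max = sqrt(2832.98) = 53.2257 s⁻¹
N_max = γ̇_max·h / (π·D) = 53.2257 · 0.00294 / (π · 0.0712) = 0.699583 rev/s = 41.975 rpm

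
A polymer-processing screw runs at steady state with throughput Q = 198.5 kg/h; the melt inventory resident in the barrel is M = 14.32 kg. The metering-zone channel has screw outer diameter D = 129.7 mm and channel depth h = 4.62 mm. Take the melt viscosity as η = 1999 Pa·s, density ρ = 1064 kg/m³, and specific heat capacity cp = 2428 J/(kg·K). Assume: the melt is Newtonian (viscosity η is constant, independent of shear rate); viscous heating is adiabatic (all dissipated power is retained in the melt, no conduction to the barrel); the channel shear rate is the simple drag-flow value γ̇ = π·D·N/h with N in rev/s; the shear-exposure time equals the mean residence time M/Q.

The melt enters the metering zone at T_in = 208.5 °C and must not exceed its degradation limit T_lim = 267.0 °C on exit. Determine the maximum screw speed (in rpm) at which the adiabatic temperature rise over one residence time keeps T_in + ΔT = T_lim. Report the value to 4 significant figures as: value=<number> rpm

value=11.61 rpm

Throughput in SI: Q_s = 198.5 kg/h ÷ 3600 s/h = 0.0551389 kg/s
Mean residence time: t_res = M/Q_s = 14.32 kg / 0.0551389 kg/s = 259.708 s
Convert to metres: D = 0.1297 m, h = 0.00462 m
Allowable rise: ΔT_a = T_lim − T_in = 267.0 − 208.5 = 58.5 K
γ̇_max² = ΔT_a·ρ·cp/(η·t_res) = 58.5·1064·2428/(1999·259.708) = 291.104 s⁻²
Take the square root: γ̇_max = √(291.104) = 17.0618 s⁻¹
Solve γ̇ = πDN/h for N: N_max = γ̇_max·h/(π·D) = 17.0618 × 0.00462 / (π × 0.1297) = 0.193453 rev/s = 11.6072 rpm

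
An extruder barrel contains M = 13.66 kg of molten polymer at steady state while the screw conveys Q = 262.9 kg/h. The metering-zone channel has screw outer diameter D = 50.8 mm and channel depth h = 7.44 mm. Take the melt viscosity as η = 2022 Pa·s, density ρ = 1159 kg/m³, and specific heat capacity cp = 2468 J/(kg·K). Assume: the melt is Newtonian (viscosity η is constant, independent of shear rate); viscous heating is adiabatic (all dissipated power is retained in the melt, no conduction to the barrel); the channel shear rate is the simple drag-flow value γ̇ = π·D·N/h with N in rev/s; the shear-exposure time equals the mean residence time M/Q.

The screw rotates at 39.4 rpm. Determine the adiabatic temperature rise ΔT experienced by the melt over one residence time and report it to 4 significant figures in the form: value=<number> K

Q_s = Q / 3600 = 262.9 / 3600 = 0.0730278 kg/s
Mean residence time: t_res = M/Q_s = 13.66 kg / 0.0730278 kg/s = 187.052 s
D = 50.8 mm = 0.0508 m;  h = 7.44 mm = 0.00744 m;  N = 39.4 rpm / 60 = 0.656667 rev/s
γ̇ = π D N / h = (π)(0.0508)(0.656667) / 0.00744 = 14.0859 s⁻¹
ΔT = η·γ̇²·t_res / (ρ·cp) = 2022 · (14.0859)² · 187.052 / (1159 · 2468) = 26.2353 K

value=26.24 K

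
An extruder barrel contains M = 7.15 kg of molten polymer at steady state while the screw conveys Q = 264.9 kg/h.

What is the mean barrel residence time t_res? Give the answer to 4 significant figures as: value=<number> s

Convert throughput: Q = 264.9 kg/h = 264.9/3600 = 0.0735833 kg/s
Mean residence time: t_res = M/Q_s = 7.15 kg / 0.0735833 kg/s = 97.1687 s

value=97.17 s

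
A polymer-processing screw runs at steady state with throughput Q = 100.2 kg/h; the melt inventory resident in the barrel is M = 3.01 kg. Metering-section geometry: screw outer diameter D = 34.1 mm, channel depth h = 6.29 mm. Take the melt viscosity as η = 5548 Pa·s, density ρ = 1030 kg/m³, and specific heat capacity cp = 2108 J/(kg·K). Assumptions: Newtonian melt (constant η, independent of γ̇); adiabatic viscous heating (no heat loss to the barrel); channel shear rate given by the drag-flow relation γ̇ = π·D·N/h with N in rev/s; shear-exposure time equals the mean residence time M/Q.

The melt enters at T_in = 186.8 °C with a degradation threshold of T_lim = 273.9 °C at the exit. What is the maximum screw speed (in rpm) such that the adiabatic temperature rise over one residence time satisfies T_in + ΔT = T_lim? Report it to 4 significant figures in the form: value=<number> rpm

Throughput in SI: Q_s = 100.2 kg/h ÷ 3600 s/h = 0.0278333 kg/s
t_res = M / Q_s = 3.01 / 0.0278333 = 108.144 s
Geometry in SI: D = 34.1 mm → 0.0341 m, h = 6.29 mm → 0.00629 m
Allowable rise: ΔT_a = T_lim − T_in = 273.9 − 186.8 = 87.1 K
γ̇_max² = ΔT_a·ρ·cp / (η·t_res) = [87.1 × 1030 × 2108] / [5548 × 108.144] = 315.201 s⁻²
γ̇_max = √315.201 = 17.7539 s⁻¹
Solve γ̇ = πDN/h for N: N_max = γ̇_max·h/(π·D) = 17.7539 × 0.00629 / (π × 0.0341) = 1.04241 rev/s = 62.5449 rpm

value=62.54 rpm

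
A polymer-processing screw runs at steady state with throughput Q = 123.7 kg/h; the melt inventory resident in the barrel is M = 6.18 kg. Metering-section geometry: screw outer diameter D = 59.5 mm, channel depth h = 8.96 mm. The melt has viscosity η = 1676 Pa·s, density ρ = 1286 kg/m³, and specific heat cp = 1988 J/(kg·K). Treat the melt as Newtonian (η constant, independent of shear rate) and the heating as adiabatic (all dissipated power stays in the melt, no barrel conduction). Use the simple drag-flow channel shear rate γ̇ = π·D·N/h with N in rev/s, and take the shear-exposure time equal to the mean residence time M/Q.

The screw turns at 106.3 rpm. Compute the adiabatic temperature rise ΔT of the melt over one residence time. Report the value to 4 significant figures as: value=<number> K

value=161.1 K

Convert throughput: Q = 123.7 kg/h = 123.7/3600 = 0.0343611 kg/s
Mean residence time: t_res = M/Q_s = 6.18 kg / 0.0343611 kg/s = 179.854 s
D = 59.5 mm = 0.0595 m;  h = 8.96 mm = 0.00896 m;  N = 106.3 rpm / 60 = 1.77167 rev/s
Shear rate: γ̇ = πDN/h = π·0.0595·1.77167/0.00896 = 36.9608 s⁻¹
Adiabatic rise: ΔT = η γ̇² t_res / (ρ cp) = 1676·(36.9608)²·179.854 / (1286·1988) = 161.072 K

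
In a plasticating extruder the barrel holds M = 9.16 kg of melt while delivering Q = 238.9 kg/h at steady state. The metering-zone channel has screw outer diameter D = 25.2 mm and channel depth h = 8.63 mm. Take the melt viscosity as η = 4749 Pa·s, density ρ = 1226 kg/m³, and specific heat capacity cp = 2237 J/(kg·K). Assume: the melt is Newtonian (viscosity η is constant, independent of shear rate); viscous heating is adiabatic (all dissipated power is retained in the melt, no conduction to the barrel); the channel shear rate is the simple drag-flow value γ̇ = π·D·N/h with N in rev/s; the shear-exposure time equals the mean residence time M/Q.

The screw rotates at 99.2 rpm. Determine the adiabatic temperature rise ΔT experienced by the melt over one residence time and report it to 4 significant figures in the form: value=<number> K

value=54.98 K

Convert throughput: Q = 238.9 kg/h = 238.9/3600 = 0.0663611 kg/s
t_res = M / Q_s = 9.16 ÷ 0.0663611 = 138.033 s
Convert to SI: D = 0.0252 m, h = 0.00863 m, N = 99.2/60 = 1.65333 rev/s
Shear rate: γ̇ = πDN/h = π·0.0252·1.65333/0.00863 = 15.167 s⁻¹
ΔT = η·γ̇²·t_res/(ρ·cp) = [4749 × 15.167² × 138.033] / [1226 × 2237] = 54.9829 K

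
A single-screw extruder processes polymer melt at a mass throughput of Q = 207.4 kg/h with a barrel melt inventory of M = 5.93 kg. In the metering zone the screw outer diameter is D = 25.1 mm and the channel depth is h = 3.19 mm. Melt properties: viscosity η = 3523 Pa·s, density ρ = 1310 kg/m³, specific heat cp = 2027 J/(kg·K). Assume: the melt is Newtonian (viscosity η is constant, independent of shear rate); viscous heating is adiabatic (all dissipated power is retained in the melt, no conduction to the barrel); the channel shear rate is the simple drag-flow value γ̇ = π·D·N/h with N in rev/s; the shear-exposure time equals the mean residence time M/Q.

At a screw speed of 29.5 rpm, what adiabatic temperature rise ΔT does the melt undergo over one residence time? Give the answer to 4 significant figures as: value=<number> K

Q_s = Q / 3600 = 207.4 / 3600 = 0.0576111 kg/s
t_res = M / Q_s = 5.93 ÷ 0.0576111 = 102.932 s
D = 25.1 mm = 0.0251 m;  h = 3.19 mm = 0.00319 m;  N = 29.5 rpm / 60 = 0.491667 rev/s
Shear rate: γ̇ = πDN/h = π·0.0251·0.491667/0.00319 = 12.1536 s⁻¹
Adiabatic rise: ΔT = η γ̇² t_res / (ρ cp) = 3523·(12.1536)²·102.932 / (1310·2027) = 20.1717 K

value=20.17 K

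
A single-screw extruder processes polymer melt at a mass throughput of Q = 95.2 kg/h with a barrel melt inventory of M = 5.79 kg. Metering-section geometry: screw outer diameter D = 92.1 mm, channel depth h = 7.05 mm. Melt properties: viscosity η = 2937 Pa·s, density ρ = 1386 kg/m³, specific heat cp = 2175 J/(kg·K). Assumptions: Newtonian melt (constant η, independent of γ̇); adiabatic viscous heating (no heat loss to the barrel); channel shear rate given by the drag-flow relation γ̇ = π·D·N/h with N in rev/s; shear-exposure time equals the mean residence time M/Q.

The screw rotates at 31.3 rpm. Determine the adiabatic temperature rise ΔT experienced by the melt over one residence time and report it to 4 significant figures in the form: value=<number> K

value=97.78 K

Q_s = Q / 3600 = 95.2 / 3600 = 0.0264444 kg/s
t_res = M / Q_s = 5.79 ÷ 0.0264444 = 218.95 s
Convert to SI: D = 0.0921 m, h = 0.00705 m, N = 31.3/60 = 0.521667 rev/s
γ̇ = π·D·N / h = π · 0.0921 · 0.521667 / 0.00705 = 21.4098 s⁻¹
ΔT = η·γ̇²·t_res/(ρ·cp) = [2937 × 21.4098² × 218.95] / [1386 × 2175] = 97.7806 K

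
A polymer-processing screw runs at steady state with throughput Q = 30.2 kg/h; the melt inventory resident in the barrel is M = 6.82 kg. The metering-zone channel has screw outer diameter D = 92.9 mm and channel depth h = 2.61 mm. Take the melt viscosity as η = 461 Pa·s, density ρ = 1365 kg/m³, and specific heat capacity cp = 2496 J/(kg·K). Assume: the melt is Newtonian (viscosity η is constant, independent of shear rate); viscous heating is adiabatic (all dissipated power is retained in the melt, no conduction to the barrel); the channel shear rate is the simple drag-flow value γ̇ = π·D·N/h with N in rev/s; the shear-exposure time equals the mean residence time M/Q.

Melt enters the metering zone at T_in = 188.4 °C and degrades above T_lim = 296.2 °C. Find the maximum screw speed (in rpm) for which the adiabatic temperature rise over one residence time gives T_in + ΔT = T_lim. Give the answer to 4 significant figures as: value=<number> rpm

Convert throughput: Q = 30.2 kg/h = 30.2/3600 = 0.00838889 kg/s
t_res = M / Q_s = 6.82 ÷ 0.00838889 = 812.98 s
Geometry in SI: D = 92.9 mm → 0.0929 m, h = 2.61 mm → 0.00261 m
Allowable rise: ΔT_a = T_lim − T_in = 296.2 − 188.4 = 107.8 K
γ̇_max² = ΔT_a·ρ·cp / (η·t_res) = [107.8 × 1365 × 2496] / [461 × 812.98] = 979.975 s⁻²
γ̇_max = √979.975 = 31.3046 s⁻¹
N_max = γ̇_max h / (πD) = 31.3046·0.00261/(π·0.0929) = 0.279951 rev/s → ×60 = 16.7971 rpm

value=16.80 rpm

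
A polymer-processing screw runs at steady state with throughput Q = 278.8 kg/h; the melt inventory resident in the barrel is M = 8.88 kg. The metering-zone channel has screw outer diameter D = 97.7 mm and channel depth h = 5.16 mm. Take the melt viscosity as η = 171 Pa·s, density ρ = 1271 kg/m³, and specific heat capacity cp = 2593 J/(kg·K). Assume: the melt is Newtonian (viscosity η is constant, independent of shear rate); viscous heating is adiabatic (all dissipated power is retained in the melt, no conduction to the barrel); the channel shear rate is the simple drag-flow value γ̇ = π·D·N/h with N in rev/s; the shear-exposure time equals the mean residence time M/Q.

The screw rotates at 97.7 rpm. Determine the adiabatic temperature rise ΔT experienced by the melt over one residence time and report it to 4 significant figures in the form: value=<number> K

Convert throughput: Q = 278.8 kg/h = 278.8/3600 = 0.0774444 kg/s
t_res = M / Q_s = 8.88 ÷ 0.0774444 = 114.663 s
Geometry in metres: D = 97.7 mm → 0.0977 m, h = 5.16 mm → 0.00516 m; screw speed N = 97.7 rpm = 1.62833 rev/s
γ̇ = π D N / h = (π)(0.0977)(1.62833) / 0.00516 = 96.8586 s⁻¹
ΔT = η·γ̇²·t_res/(ρ·cp) = [171 × 96.8586² × 114.663] / [1271 × 2593] = 55.8145 K

value=55.81 K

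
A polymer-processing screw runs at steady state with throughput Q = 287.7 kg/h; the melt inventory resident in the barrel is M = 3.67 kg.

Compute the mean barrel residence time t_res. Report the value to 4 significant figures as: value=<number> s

Q_s = Q / 3600 = 287.7 / 3600 = 0.0799167 kg/s
Mean residence time: t_res = M/Q_s = 3.67 kg / 0.0799167 kg/s = 45.9228 s

value=45.92 s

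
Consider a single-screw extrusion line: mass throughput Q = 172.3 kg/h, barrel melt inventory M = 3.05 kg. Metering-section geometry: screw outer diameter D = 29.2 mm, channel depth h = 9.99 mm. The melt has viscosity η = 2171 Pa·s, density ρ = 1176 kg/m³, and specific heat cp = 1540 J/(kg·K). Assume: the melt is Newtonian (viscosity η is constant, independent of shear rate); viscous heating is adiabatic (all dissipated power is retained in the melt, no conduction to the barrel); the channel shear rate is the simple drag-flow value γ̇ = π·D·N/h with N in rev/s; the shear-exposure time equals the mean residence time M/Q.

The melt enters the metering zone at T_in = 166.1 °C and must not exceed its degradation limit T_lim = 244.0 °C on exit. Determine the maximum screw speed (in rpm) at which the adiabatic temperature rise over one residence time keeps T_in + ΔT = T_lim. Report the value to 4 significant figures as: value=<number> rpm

value=208.7 rpm

Convert throughput: Q = 172.3 kg/h = 172.3/3600 = 0.0478611 kg/s
Mean residence time: t_res = M/Q_s = 3.05 kg / 0.0478611 kg/s = 63.7261 s
Convert to metres: D = 0.0292 m, h = 0.00999 m
ΔT_a = T_lim − T_in = 244.0 − 166.1 = 77.9 K
γ̇_max² = ΔT_a·ρ·cp / (η·t_res) = [77.9 × 1176 × 1540] / [2171 × 63.7261] = 1019.74 s⁻²
γ̇_max = √1019.74 = 31.9333 s⁻¹
Solve γ̇ = πDN/h for N: N_max = γ̇_max·h/(π·D) = 31.9333 × 0.00999 / (π × 0.0292) = 3.47758 rev/s = 208.655 rpm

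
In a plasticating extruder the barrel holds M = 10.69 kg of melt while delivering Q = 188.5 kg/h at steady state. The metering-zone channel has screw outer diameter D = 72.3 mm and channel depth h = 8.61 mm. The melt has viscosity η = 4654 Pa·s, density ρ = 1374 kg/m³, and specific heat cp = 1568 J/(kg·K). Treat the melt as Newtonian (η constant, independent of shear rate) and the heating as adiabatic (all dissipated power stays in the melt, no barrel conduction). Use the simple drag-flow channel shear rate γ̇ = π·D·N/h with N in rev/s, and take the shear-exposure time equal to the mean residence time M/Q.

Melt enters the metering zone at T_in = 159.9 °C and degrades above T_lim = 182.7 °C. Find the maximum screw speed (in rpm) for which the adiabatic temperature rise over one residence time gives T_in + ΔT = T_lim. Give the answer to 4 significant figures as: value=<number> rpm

value=16.35 rpm

Q_s = Q / 3600 = 188.5 / 3600 = 0.0523611 kg/s
t_res = M / Q_s = 10.69 / 0.0523611 = 204.159 s
D = 72.3 mm = 0.0723 m;  h = 8.61 mm = 0.00861 m
ΔT_a = T_lim − T_in = 182.7 °C − 159.9 °C = 22.8 K
Invert ΔT = ηγ̇²t_res/(ρcp) for γ̇: γ̇_max² = ΔT_a ρ cp / (η t_res) = 22.8·1374·1568 / (4654·204.159) = 51.6978 s⁻²
Take the square root: γ̇_max = √(51.6978) = 7.19012 s⁻¹
Solve γ̇ = πDN/h for N: N_max = γ̇_max·h/(π·D) = 7.19012 × 0.00861 / (π × 0.0723) = 0.272553 rev/s = 16.3532 rpm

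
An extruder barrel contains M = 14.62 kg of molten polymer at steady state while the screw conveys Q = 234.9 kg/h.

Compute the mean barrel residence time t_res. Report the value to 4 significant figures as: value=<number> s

Convert throughput: Q = 234.9 kg/h = 234.9/3600 = 0.06525 kg/s
t_res = M / Q_s = 14.62 ÷ 0.06525 = 224.061 s

value=224.1 s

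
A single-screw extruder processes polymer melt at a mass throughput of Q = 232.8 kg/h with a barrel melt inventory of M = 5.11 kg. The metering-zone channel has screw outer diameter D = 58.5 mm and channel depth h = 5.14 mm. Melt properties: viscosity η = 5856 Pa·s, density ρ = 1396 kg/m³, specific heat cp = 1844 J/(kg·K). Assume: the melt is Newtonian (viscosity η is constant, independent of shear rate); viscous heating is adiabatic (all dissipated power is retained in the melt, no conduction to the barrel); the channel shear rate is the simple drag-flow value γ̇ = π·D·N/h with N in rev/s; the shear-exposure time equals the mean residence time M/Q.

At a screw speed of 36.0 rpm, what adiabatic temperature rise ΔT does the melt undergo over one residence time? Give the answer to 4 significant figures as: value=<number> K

Throughput in SI: Q_s = 232.8 kg/h ÷ 3600 s/h = 0.0646667 kg/s
t_res = M / Q_s = 5.11 ÷ 0.0646667 = 79.0206 s
Convert to SI: D = 0.0585 m, h = 0.00514 m, N = 36.0/60 = 0.6 rev/s
Shear rate: γ̇ = πDN/h = π·0.0585·0.6/0.00514 = 21.4533 s⁻¹
ΔT = η·γ̇²·t_res / (ρ·cp) = 5856 · (21.4533)² · 79.0206 / (1396 · 1844) = 82.7338 K

value=82.73 K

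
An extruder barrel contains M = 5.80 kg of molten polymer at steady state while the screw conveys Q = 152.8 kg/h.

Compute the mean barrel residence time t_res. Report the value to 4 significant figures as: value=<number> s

value=136.6 s

Convert throughput: Q = 152.8 kg/h = 152.8/3600 = 0.0424444 kg/s
t_res = M / Q_s = 5.80 ÷ 0.0424444 = 136.649 s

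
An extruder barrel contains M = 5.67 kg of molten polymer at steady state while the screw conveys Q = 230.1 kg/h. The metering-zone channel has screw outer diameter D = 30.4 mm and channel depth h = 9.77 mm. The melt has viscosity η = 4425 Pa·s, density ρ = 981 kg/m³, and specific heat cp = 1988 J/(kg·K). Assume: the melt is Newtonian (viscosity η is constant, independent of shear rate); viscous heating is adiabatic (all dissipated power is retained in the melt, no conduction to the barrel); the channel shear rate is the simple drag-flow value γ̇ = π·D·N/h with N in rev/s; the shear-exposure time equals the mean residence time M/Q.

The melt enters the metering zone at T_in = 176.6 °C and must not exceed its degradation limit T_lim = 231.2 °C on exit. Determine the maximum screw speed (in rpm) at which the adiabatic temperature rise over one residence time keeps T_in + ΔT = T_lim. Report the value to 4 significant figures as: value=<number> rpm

value=101.1 rpm

Throughput in SI: Q_s = 230.1 kg/h ÷ 3600 s/h = 0.0639167 kg/s
t_res = M / Q_s = 5.67 / 0.0639167 = 88.7093 s
D = 30.4 mm = 0.0304 m;  h = 9.77 mm = 0.00977 m
Allowable rise: ΔT_a = T_lim − T_in = 231.2 − 176.6 = 54.6 K
γ̇_max² = ΔT_a·ρ·cp/(η·t_res) = 54.6·981·1988/(4425·88.7093) = 271.266 s⁻²
Take the square root: γ̇_max = √(271.266) = 16.4702 s⁻¹
Solve γ̇ = πDN/h for N: N_max = γ̇_max·h/(π·D) = 16.4702 × 0.00977 / (π × 0.0304) = 1.68488 rev/s = 101.093 rpm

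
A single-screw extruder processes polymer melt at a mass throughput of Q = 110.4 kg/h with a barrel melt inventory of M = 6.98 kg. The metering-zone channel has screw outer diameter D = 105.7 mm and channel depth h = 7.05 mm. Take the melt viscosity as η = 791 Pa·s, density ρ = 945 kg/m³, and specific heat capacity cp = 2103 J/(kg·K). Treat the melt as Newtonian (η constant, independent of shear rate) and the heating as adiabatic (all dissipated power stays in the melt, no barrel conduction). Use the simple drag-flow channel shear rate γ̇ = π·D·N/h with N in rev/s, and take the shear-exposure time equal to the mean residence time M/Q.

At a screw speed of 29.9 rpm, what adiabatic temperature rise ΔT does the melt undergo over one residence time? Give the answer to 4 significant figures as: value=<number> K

value=49.91 K

Throughput in SI: Q_s = 110.4 kg/h ÷ 3600 s/h = 0.0306667 kg/s
t_res = M / Q_s = 6.98 / 0.0306667 = 227.609 s
Convert to SI: D = 0.1057 m, h = 0.00705 m, N = 29.9/60 = 0.498333 rev/s
γ̇ = π·D·N / h = π · 0.1057 · 0.498333 / 0.00705 = 23.4723 s⁻¹
Adiabatic rise: ΔT = η γ̇² t_res / (ρ cp) = 791·(23.4723)²·227.609 / (945·2103) = 49.9121 K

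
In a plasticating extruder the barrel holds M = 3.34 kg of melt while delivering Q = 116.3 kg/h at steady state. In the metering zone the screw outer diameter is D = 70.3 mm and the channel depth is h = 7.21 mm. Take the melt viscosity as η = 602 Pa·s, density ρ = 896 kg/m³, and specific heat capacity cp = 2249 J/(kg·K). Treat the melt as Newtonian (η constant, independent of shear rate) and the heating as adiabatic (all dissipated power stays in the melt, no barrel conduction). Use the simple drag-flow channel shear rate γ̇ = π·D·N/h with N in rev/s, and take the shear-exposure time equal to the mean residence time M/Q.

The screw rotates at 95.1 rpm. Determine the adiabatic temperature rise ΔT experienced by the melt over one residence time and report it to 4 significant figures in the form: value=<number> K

Convert throughput: Q = 116.3 kg/h = 116.3/3600 = 0.0323056 kg/s
t_res = M / Q_s = 3.34 ÷ 0.0323056 = 103.388 s
D = 70.3 mm = 0.0703 m;  h = 7.21 mm = 0.00721 m;  N = 95.1 rpm / 60 = 1.585 rev/s
Shear rate: γ̇ = πDN/h = π·0.0703·1.585/0.00721 = 48.5511 s⁻¹
ΔT = η·γ̇²·t_res / (ρ·cp) = 602 · (48.5511)² · 103.388 / (896 · 2249) = 72.8059 K

value=72.81 K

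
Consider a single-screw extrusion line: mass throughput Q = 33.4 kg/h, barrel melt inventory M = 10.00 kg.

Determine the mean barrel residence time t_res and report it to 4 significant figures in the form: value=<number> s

value=1078. s

Q_s = Q / 3600 = 33.4 / 3600 = 0.00927778 kg/s
Mean residence time: t_res = M/Q_s = 10.00 kg / 0.00927778 kg/s = 1077.84 s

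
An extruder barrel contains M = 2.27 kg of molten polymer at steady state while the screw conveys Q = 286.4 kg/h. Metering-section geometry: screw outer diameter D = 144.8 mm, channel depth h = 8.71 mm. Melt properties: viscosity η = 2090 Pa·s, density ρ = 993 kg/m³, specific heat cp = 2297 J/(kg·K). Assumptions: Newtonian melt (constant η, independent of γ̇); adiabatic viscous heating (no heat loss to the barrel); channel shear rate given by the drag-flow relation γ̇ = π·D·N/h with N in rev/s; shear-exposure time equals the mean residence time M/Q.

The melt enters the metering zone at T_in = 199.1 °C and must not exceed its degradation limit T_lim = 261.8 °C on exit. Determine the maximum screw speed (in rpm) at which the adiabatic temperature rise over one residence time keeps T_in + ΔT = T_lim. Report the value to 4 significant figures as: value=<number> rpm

Q_s = Q / 3600 = 286.4 / 3600 = 0.0795556 kg/s
Mean residence time: t_res = M/Q_s = 2.27 kg / 0.0795556 kg/s = 28.5335 s
D = 144.8 mm = 0.1448 m;  h = 8.71 mm = 0.00871 m
ΔT_a = T_lim − T_in = 261.8 − 199.1 = 62.7 K
γ̇_max² = ΔT_a·ρ·cp/(η·t_res) = 62.7·993·2297/(2090·28.5335) = 2398.15 s⁻²
Take the square root: γ̇_max = √(2398.15) = 48.9709 s⁻¹
N_max = γ̇_max·h / (π·D) = 48.9709 · 0.00871 / (π · 0.1448) = 0.937644 rev/s = 56.2586 rpm

value=56.26 rpm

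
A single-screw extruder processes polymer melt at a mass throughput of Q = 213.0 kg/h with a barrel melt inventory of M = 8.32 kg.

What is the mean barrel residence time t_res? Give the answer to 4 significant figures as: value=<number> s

Q_s = Q / 3600 = 213.0 / 3600 = 0.0591667 kg/s
Mean residence time: t_res = M/Q_s = 8.32 kg / 0.0591667 kg/s = 140.62 s

value=140.6 s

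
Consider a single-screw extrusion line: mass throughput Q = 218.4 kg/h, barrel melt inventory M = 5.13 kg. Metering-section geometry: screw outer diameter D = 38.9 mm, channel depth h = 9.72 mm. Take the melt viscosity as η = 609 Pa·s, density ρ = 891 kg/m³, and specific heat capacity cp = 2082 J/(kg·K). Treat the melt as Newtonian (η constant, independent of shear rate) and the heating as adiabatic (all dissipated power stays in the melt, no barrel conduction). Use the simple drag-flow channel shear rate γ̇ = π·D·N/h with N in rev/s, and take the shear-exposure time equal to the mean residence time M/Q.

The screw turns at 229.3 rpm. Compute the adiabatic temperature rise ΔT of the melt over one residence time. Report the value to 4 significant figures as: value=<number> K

value=64.09 K

Convert throughput: Q = 218.4 kg/h = 218.4/3600 = 0.0606667 kg/s
Mean residence time: t_res = M/Q_s = 5.13 kg / 0.0606667 kg/s = 84.5604 s
Convert to SI: D = 0.0389 m, h = 0.00972 m, N = 229.3/60 = 3.82167 rev/s
γ̇ = π·D·N / h = π · 0.0389 · 3.82167 / 0.00972 = 48.0492 s⁻¹
ΔT = η·γ̇²·t_res/(ρ·cp) = [609 × 48.0492² × 84.5604] / [891 × 2082] = 64.0912 K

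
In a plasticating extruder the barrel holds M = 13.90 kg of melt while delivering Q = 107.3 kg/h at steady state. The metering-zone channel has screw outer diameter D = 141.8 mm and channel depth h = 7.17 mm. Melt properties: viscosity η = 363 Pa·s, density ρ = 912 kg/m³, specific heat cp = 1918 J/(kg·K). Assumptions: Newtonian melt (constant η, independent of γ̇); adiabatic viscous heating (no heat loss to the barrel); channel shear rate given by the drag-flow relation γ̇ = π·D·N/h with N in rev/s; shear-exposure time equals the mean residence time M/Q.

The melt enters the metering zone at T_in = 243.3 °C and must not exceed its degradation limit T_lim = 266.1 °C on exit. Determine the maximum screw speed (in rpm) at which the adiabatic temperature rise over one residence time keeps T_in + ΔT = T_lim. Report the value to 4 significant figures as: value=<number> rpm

value=14.82 rpm

Throughput in SI: Q_s = 107.3 kg/h ÷ 3600 s/h = 0.0298056 kg/s
t_res = M / Q_s = 13.90 / 0.0298056 = 466.356 s
Convert to metres: D = 0.1418 m, h = 0.00717 m
Allowable rise: ΔT_a = T_lim − T_in = 266.1 − 243.3 = 22.8 K
γ̇_max² = ΔT_a·ρ·cp / (η·t_res) = [22.8 × 912 × 1918] / [363 × 466.356] = 235.588 s⁻²
γ̇_max = √235.588 = 15.3489 s⁻¹
N_max = γ̇_max·h / (π·D) = 15.3489 · 0.00717 / (π · 0.1418) = 0.247042 rev/s = 14.8225 rpm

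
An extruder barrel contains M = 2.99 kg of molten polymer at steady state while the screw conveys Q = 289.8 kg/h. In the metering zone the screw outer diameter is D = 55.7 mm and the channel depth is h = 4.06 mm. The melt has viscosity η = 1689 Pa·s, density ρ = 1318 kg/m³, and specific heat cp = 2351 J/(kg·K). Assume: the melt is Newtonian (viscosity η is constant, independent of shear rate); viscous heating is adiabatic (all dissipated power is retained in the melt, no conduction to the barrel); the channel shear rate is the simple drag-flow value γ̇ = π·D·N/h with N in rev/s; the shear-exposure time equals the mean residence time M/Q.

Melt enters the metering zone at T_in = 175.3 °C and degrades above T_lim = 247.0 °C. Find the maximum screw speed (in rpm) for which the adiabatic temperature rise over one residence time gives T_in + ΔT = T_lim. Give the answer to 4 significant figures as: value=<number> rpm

value=82.84 rpm

Convert throughput: Q = 289.8 kg/h = 289.8/3600 = 0.0805 kg/s
t_res = M / Q_s = 2.99 ÷ 0.0805 = 37.1429 s
Geometry in SI: D = 55.7 mm → 0.0557 m, h = 4.06 mm → 0.00406 m
Allowable rise: ΔT_a = T_lim − T_in = 247.0 − 175.3 = 71.7 K
γ̇_max² = ΔT_a·ρ·cp/(η·t_res) = 71.7·1318·2351/(1689·37.1429) = 3541.46 s⁻²
Take the square root: γ̇_max = √(3541.46) = 59.5102 s⁻¹
Solve γ̇ = πDN/h for N: N_max = γ̇_max·h/(π·D) = 59.5102 × 0.00406 / (π × 0.0557) = 1.38074 rev/s = 82.8444 rpm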